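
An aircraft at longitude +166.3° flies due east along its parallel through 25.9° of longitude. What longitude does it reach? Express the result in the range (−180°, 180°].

-167.8°

Start at +166.3°; shift +25.9° → +192.2°.
+192.2° lies outside (−180°, 180°]; subtract 360° → -167.8°.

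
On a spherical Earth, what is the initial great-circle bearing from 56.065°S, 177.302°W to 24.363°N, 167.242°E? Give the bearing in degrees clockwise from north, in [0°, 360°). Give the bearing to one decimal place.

Δλ = 167.242 − -177.302 = 344.544°; wrapped into (−180°, 180°]: -15.456°.
θ = atan2( sin Δλ · cos φ₂ , cos φ₁ · sin φ₂ − sin φ₁ · cos φ₂ · cos Δλ )
  = atan2(-0.24277, 0.95874) = -14.209° → normalised to [0°, 360°): 345.791°.

345.8°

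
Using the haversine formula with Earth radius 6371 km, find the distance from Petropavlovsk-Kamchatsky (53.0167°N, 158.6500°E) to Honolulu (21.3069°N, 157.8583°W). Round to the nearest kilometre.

Δλ = -157.8583 − 158.6500 = -316.5083°; wrapped into (−180°, 180°]: 43.4917°.
Δφ = 21.3069 − 53.0167 = -31.7098°.
a = sin²(Δφ/2) + cos φ₁ · cos φ₂ · sin²(Δλ/2) = 0.151570.
c = 2·atan2(√a, √(1−a)) = 0.79979 rad → d = 6371·c ≈ 5095.44 km.

5095 km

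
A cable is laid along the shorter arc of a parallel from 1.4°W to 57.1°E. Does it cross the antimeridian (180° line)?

Signed shortest Δλ = ((57.1 − -1.4 + 180) mod 360) − 180 = 58.5°.
Going east by 58.5° from -1.4° reaches +57.1° without touching 180°.

No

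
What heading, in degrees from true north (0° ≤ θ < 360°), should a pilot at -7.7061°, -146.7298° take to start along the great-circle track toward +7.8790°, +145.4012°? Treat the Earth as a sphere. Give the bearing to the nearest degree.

281°

Δλ = 145.4012 − -146.7298 = 292.1310°; wrapped into (−180°, 180°]: -67.8690°.
θ = atan2( sin Δλ · cos φ₂ , cos φ₁ · sin φ₂ − sin φ₁ · cos φ₂ · cos Δλ )
  = atan2(-0.91758, 0.18588) = -78.548° → normalised to [0°, 360°): 281.452°.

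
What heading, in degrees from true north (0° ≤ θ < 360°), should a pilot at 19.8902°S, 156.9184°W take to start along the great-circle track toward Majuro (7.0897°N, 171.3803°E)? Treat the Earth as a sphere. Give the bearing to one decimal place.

Δλ = 171.3803 − -156.9184 = 328.2987°; wrapped into (−180°, 180°]: -31.7013°.
θ = atan2( sin Δλ · cos φ₂ , cos φ₁ · sin φ₂ − sin φ₁ · cos φ₂ · cos Δλ )
  = atan2(-0.52147, 0.40331) = -52.282° → normalised to [0°, 360°): 307.718°.

307.7°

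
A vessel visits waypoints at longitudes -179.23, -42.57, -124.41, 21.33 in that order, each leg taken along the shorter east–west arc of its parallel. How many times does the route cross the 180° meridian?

Leg 1: -179.23° → -42.57°, shortest Δλ = 136.66° (east) — does not cross 180°.
Leg 2: -42.57° → -124.41°, shortest Δλ = -81.84° (west) — does not cross 180°.
Leg 3: -124.41° → +21.33°, shortest Δλ = 145.74° (east) — does not cross 180°.
Total crossings: 0.

0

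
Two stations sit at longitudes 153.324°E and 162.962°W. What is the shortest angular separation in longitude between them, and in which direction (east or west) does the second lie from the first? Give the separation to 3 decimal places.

43.714° east

Raw difference: -162.962 − 153.324 = -316.286°.
Normalise into (−180°, 180°]: -316.286° + 360° = 43.714°.
Positive ⇒ the second point lies to the east; separation 43.714°.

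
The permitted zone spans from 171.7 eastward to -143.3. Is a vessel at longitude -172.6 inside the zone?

Band width going east from +171.7° to -143.3°: ((-143.3 − 171.7) mod 360) = 45.0°.
Offset of -172.6° east of the west edge: ((-172.6 − 171.7) mod 360) = 15.7°.
15.7° ≤ 45.0° ⇒ inside.

Yes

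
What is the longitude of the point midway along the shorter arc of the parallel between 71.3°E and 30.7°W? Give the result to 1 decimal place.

20.3°E

Signed shortest Δλ from +71.3° to -30.7° is -102.0°.
Midpoint longitude = +71.3° + (-102.0°)/2 = +71.3° − 51.0° = +20.3°.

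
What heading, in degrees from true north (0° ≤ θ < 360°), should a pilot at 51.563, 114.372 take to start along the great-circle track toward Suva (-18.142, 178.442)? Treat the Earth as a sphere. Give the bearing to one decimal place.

Δλ = 178.442 − 114.372 = 64.070°.
θ = atan2( sin Δλ · cos φ₂ , cos φ₁ · sin φ₂ − sin φ₁ · cos φ₂ · cos Δλ )
  = atan2(0.85462, -0.51905) = 121.272° → normalised to [0°, 360°): 121.272°.

121.3°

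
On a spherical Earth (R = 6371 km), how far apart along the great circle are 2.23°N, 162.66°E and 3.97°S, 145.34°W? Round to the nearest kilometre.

Δλ = -145.34 − 162.66 = -308.00°; wrapped into (−180°, 180°]: 52.00°.
Δφ = -3.97 − 2.23 = -6.20°.
a = sin²(Δφ/2) + cos φ₁ · cos φ₂ · sin²(Δλ/2) = 0.194487.
c = 2·atan2(√a, √(1−a)) = 0.91344 rad → d = 6371·c ≈ 5819.54 km.

5820 km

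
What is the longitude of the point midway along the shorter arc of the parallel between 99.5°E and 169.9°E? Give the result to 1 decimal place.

Signed shortest Δλ from +99.5° to +169.9° is +70.4°.
Midpoint longitude = +99.5° + (+70.4°)/2 = +99.5° + 35.2° = +134.7°.

134.7°E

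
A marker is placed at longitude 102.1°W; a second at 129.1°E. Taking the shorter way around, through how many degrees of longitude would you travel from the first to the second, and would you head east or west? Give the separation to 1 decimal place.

128.8° west

Raw difference: 129.1 − -102.1 = 231.2°.
Normalise into (−180°, 180°]: 231.2° − 360° = -128.8°.
Negative ⇒ the second point lies to the west; separation 128.8°.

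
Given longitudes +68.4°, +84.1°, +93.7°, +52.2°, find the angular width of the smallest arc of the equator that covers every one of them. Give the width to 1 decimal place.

Sort the longitudes: +52.2°, +68.4°, +84.1°, +93.7°.
Eastward gaps between consecutive values (wrapping around): 16.2°, 15.7°, 9.6°, 318.5°.
Largest gap = 318.5° ⇒ minimal covering band is its complement: 360° − 318.5° = 41.5°.
Band runs from +52.2° eastward to +93.7°.

41.5°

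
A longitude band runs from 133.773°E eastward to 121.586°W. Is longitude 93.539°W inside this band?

No

Band width going east from +133.773° to -121.586°: ((-121.586 − 133.773) mod 360) = 104.641°.
Offset of -93.539° east of the west edge: ((-93.539 − 133.773) mod 360) = 132.688°.
132.688° > 104.641° ⇒ outside.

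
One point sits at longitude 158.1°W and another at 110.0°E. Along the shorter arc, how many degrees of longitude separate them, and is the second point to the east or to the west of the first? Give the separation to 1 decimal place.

Raw difference: 110.0 − -158.1 = 268.1°.
Normalise into (−180°, 180°]: 268.1° − 360° = -91.9°.
Negative ⇒ the second point lies to the west; separation 91.9°.

91.9° west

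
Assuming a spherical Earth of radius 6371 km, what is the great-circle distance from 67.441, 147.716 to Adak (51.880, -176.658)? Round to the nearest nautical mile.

1394 nmi

Δλ = -176.658 − 147.716 = -324.374°; wrapped into (−180°, 180°]: 35.626°.
Δφ = 51.880 − 67.441 = -15.561°.
a = sin²(Δφ/2) + cos φ₁ · cos φ₂ · sin²(Δλ/2) = 0.040489.
c = 2·atan2(√a, √(1−a)) = 0.40521 rad → d = 6371·c ≈ 2581.57 km ≈ 1393.94 nmi.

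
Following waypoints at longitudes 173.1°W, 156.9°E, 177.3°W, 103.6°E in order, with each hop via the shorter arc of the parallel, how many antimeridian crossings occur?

3

Leg 1: -173.1° → +156.9°, shortest Δλ = -30.0° (west) — crosses 180°.
Leg 2: +156.9° → -177.3°, shortest Δλ = 25.8° (east) — crosses 180°.
Leg 3: -177.3° → +103.6°, shortest Δλ = -79.1° (west) — crosses 180°.
Total crossings: 3.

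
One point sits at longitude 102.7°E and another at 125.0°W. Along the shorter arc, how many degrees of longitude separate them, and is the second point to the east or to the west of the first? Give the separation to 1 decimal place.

Raw difference: -125.0 − 102.7 = -227.7°.
Normalise into (−180°, 180°]: -227.7° + 360° = 132.3°.
Positive ⇒ the second point lies to the east; separation 132.3°.

132.3° east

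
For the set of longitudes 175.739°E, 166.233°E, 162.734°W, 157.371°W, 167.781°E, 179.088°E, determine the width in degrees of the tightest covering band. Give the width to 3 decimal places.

Sort the longitudes: -162.734°, -157.371°, +166.233°, +167.781°, +175.739°, +179.088°.
Eastward gaps between consecutive values (wrapping around): 5.363°, 323.604°, 1.548°, 7.958°, 3.349°, 18.178°.
Largest gap = 323.604° ⇒ minimal covering band is its complement: 360° − 323.604° = 36.396°.
Band runs from +166.233° eastward to -157.371°, crossing the antimeridian.

36.396°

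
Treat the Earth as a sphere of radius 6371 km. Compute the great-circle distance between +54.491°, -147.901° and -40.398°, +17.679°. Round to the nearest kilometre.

18117 km

Δλ = 17.679 − -147.901 = 165.580°.
Δφ = -40.398 − 54.491 = -94.889°.
a = sin²(Δφ/2) + cos φ₁ · cos φ₂ · sin²(Δλ/2) = 0.977983.
c = 2·atan2(√a, √(1−a)) = 2.84373 rad → d = 6371·c ≈ 18117.42 km.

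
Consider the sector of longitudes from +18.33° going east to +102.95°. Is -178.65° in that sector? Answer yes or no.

No

Band width going east from +18.33° to +102.95°: ((102.95 − 18.33) mod 360) = 84.62°.
Offset of -178.65° east of the west edge: ((-178.65 − 18.33) mod 360) = 163.02°.
163.02° > 84.62° ⇒ outside.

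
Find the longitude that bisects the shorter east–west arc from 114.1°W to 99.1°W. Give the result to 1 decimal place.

106.6°W

Signed shortest Δλ from -114.1° to -99.1° is +15.0°.
Midpoint longitude = -114.1° + (+15.0°)/2 = -114.1° + 7.5° = -106.6°.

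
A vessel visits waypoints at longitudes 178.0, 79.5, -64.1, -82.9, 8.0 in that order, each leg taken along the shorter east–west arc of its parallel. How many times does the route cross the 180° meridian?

0

Leg 1: +178.0° → +79.5°, shortest Δλ = -98.5° (west) — does not cross 180°.
Leg 2: +79.5° → -64.1°, shortest Δλ = -143.6° (west) — does not cross 180°.
Leg 3: -64.1° → -82.9°, shortest Δλ = -18.8° (west) — does not cross 180°.
Leg 4: -82.9° → +8.0°, shortest Δλ = 90.9° (east) — does not cross 180°.
Total crossings: 0.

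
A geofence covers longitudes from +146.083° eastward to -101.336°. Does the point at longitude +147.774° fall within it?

Band width going east from +146.083° to -101.336°: ((-101.336 − 146.083) mod 360) = 112.581°.
Offset of +147.774° east of the west edge: ((147.774 − 146.083) mod 360) = 1.691°.
1.691° ≤ 112.581° ⇒ inside.

Yes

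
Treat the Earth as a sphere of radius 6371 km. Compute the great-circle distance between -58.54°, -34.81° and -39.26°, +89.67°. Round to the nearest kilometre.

Δλ = 89.67 − -34.81 = 124.48°.
Δφ = -39.26 − -58.54 = 19.28°.
a = sin²(Δφ/2) + cos φ₁ · cos φ₂ · sin²(Δλ/2) = 0.344476.
c = 2·atan2(√a, √(1−a)) = 1.25450 rad → d = 6371·c ≈ 7992.43 km.

7992 km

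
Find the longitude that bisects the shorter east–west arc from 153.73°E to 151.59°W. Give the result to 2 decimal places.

Signed shortest Δλ from +153.73° to -151.59° is +54.68°.
Midpoint longitude = +153.73° + (+54.68°)/2 = +153.73° + 27.34° = +181.07°.
Normalise into (−180°, 180°]: -178.93°.
(The naïve average (+153.73 + -151.59)/2 = 1.07° is on the wrong side of the globe.)

178.93°W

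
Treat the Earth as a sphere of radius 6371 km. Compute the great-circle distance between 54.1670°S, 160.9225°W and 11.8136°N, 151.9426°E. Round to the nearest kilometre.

8569 km

Δλ = 151.9426 − -160.9225 = 312.8651°; wrapped into (−180°, 180°]: -47.1349°.
Δφ = 11.8136 − -54.1670 = 65.9806°.
a = sin²(Δφ/2) + cos φ₁ · cos φ₂ · sin²(Δλ/2) = 0.388082.
c = 2·atan2(√a, √(1−a)) = 1.34505 rad → d = 6371·c ≈ 8569.30 km.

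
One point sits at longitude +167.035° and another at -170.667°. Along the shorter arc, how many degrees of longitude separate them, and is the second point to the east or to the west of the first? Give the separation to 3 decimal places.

Raw difference: -170.667 − 167.035 = -337.702°.
Normalise into (−180°, 180°]: -337.702° + 360° = 22.298°.
Positive ⇒ the second point lies to the east; separation 22.298°.

22.298° east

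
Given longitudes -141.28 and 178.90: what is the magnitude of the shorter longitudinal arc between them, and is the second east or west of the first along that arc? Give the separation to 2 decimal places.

Raw difference: 178.90 − -141.28 = 320.18°.
Normalise into (−180°, 180°]: 320.18° − 360° = -39.82°.
Negative ⇒ the second point lies to the west; separation 39.82°.

39.82° west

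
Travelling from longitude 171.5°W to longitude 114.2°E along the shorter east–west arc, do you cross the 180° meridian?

Yes

Naïve |114.2 − -171.5| = 285.7° > 180°, so the shorter arc goes the other way round — across 180°.
Signed shortest Δλ = ((114.2 − -171.5 + 180) mod 360) − 180 = -74.3°.
Going west by 74.3° from -171.5° passes through 180° before reaching +114.2°.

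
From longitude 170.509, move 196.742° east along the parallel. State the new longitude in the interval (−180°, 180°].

Start at +170.509°; shift +196.742° → +367.251°.
+367.251° lies outside (−180°, 180°]; subtract 360° → +7.251°.

+7.251°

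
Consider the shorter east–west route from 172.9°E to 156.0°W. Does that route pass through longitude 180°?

Yes

Naïve |-156.0 − 172.9| = 328.9° > 180°, so the shorter arc goes the other way round — across 180°.
Signed shortest Δλ = ((-156.0 − 172.9 + 180) mod 360) − 180 = 31.1°.
Going east by 31.1° from +172.9° passes through 180° before reaching -156.0°.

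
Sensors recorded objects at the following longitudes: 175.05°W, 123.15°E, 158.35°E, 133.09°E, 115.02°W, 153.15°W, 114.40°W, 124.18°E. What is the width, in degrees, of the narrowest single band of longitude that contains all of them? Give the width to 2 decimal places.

122.45°

Sort the longitudes: -175.05°, -153.15°, -115.02°, -114.40°, +123.15°, +124.18°, +133.09°, +158.35°.
Eastward gaps between consecutive values (wrapping around): 21.90°, 38.13°, 0.62°, 237.55°, 1.03°, 8.91°, 25.26°, 26.60°.
Largest gap = 237.55° ⇒ minimal covering band is its complement: 360° − 237.55° = 122.45°.
Band runs from +123.15° eastward to -114.40°, crossing the antimeridian.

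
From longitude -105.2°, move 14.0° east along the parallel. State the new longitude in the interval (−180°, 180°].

Start at -105.2°; shift +14.0° → -91.2°.
-91.2° already lies in (−180°, 180°].

-91.2°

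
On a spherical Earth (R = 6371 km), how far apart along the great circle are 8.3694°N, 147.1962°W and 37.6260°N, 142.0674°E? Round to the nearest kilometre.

7747 km

Δλ = 142.0674 − -147.1962 = 289.2636°; wrapped into (−180°, 180°]: -70.7364°.
Δφ = 37.6260 − 8.3694 = 29.2566°.
a = sin²(Δφ/2) + cos φ₁ · cos φ₂ · sin²(Δλ/2) = 0.326312.
c = 2·atan2(√a, √(1−a)) = 1.21603 rad → d = 6371·c ≈ 7747.30 km.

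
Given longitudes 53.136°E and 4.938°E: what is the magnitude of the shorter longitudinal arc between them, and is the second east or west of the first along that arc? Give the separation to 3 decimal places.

Raw difference: 4.938 − 53.136 = -48.198°.
Normalise into (−180°, 180°]: -48.198° stays -48.198°.
Negative ⇒ the second point lies to the west; separation 48.198°.

48.198° west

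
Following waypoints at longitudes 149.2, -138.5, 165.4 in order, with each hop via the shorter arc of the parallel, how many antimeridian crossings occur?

2

Leg 1: +149.2° → -138.5°, shortest Δλ = 72.3° (east) — crosses 180°.
Leg 2: -138.5° → +165.4°, shortest Δλ = -56.1° (west) — crosses 180°.
Total crossings: 2.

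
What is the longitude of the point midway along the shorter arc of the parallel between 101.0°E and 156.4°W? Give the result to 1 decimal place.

152.3°E

Signed shortest Δλ from +101.0° to -156.4° is +102.6°.
Midpoint longitude = +101.0° + (+102.6°)/2 = +101.0° + 51.3° = +152.3°.
(The naïve average (+101.0 + -156.4)/2 = -27.7° is on the wrong side of the globe.)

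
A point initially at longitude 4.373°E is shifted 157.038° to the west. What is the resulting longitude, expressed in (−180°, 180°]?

Start at +4.373°; shift −157.038° → -152.665°.
-152.665° already lies in (−180°, 180°].

152.665°W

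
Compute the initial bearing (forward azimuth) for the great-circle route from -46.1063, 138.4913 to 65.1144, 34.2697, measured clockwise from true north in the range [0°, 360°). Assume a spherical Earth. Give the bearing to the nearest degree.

Δλ = 34.2697 − 138.4913 = -104.2216°.
θ = atan2( sin Δλ · cos φ₂ , cos φ₁ · sin φ₂ − sin φ₁ · cos φ₂ · cos Δλ )
  = atan2(-0.40791, 0.55445) = -36.342° → normalised to [0°, 360°): 323.658°.

324°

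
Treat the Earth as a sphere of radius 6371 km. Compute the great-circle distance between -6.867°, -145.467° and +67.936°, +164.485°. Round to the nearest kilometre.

Δλ = 164.485 − -145.467 = 309.952°; wrapped into (−180°, 180°]: -50.048°.
Δφ = 67.936 − -6.867 = 74.803°.
a = sin²(Δφ/2) + cos φ₁ · cos φ₂ · sin²(Δλ/2) = 0.435661.
c = 2·atan2(√a, √(1−a)) = 1.44176 rad → d = 6371·c ≈ 9185.46 km.

9185 km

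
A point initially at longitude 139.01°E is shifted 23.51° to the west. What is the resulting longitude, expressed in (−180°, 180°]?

Start at +139.01°; shift −23.51° → +115.50°.
+115.50° already lies in (−180°, 180°].

115.50°E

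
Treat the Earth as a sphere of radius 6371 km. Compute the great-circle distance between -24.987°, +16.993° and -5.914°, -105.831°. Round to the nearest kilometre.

Δλ = -105.831 − 16.993 = -122.824°.
Δφ = -5.914 − -24.987 = 19.073°.
a = sin²(Δφ/2) + cos φ₁ · cos φ₂ · sin²(Δλ/2) = 0.722593.
c = 2·atan2(√a, √(1−a)) = 2.03218 rad → d = 6371·c ≈ 12947.01 km.

12947 km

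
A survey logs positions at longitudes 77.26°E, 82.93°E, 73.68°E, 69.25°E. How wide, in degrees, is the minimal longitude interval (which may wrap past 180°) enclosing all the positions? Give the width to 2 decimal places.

Sort the longitudes: +69.25°, +73.68°, +77.26°, +82.93°.
Eastward gaps between consecutive values (wrapping around): 4.43°, 3.58°, 5.67°, 346.32°.
Largest gap = 346.32° ⇒ minimal covering band is its complement: 360° − 346.32° = 13.68°.
Band runs from +69.25° eastward to +82.93°.

13.68°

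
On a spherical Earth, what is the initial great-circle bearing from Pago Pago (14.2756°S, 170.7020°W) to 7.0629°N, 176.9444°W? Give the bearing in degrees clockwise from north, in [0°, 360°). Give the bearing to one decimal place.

Δλ = -176.9444 − -170.7020 = -6.2424°.
θ = atan2( sin Δλ · cos φ₂ , cos φ₁ · sin φ₂ − sin φ₁ · cos φ₂ · cos Δλ )
  = atan2(-0.10791, 0.36243) = -16.581° → normalised to [0°, 360°): 343.419°.

343.4°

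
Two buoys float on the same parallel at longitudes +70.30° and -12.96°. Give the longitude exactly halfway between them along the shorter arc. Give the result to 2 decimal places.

Signed shortest Δλ from +70.30° to -12.96° is -83.26°.
Midpoint longitude = +70.30° + (-83.26°)/2 = +70.30° − 41.63° = +28.67°.

+28.67°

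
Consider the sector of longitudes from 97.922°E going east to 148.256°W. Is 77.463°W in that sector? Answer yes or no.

Band width going east from +97.922° to -148.256°: ((-148.256 − 97.922) mod 360) = 113.822°.
Offset of -77.463° east of the west edge: ((-77.463 − 97.922) mod 360) = 184.615°.
184.615° > 113.822° ⇒ outside.

No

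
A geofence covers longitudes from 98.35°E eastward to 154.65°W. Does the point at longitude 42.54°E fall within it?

No

Band width going east from +98.35° to -154.65°: ((-154.65 − 98.35) mod 360) = 107.00°.
Offset of +42.54° east of the west edge: ((42.54 − 98.35) mod 360) = 304.19°.
304.19° > 107.00° ⇒ outside.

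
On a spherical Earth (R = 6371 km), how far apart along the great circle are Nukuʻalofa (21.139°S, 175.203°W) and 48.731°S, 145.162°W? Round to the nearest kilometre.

4061 km

Δλ = -145.162 − -175.203 = 30.041°.
Δφ = -48.731 − -21.139 = -27.592°.
a = sin²(Δφ/2) + cos φ₁ · cos φ₂ · sin²(Δλ/2) = 0.098187.
c = 2·atan2(√a, √(1−a)) = 0.63743 rad → d = 6371·c ≈ 4061.09 km.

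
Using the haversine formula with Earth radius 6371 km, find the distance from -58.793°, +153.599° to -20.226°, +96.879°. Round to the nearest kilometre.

6202 km

Δλ = 96.879 − 153.599 = -56.720°.
Δφ = -20.226 − -58.793 = 38.567°.
a = sin²(Δφ/2) + cos φ₁ · cos φ₂ · sin²(Δλ/2) = 0.218759.
c = 2·atan2(√a, √(1−a)) = 0.97341 rad → d = 6371·c ≈ 6201.61 km.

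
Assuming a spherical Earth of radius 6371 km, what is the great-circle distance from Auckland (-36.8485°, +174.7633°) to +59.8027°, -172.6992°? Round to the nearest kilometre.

10809 km

Δλ = -172.6992 − 174.7633 = -347.4625°; wrapped into (−180°, 180°]: 12.5375°.
Δφ = 59.8027 − -36.8485 = 96.6512°.
a = sin²(Δφ/2) + cos φ₁ · cos φ₂ · sin²(Δλ/2) = 0.562711.
c = 2·atan2(√a, √(1−a)) = 1.69655 rad → d = 6371·c ≈ 10808.72 km.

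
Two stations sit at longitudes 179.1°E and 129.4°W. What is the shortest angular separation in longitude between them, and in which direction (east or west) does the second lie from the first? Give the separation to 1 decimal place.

Raw difference: -129.4 − 179.1 = -308.5°.
Normalise into (−180°, 180°]: -308.5° + 360° = 51.5°.
Positive ⇒ the second point lies to the east; separation 51.5°.

51.5° east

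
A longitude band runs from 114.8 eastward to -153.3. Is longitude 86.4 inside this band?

Band width going east from +114.8° to -153.3°: ((-153.3 − 114.8) mod 360) = 91.9°.
Offset of +86.4° east of the west edge: ((86.4 − 114.8) mod 360) = 331.6°.
331.6° > 91.9° ⇒ outside.

No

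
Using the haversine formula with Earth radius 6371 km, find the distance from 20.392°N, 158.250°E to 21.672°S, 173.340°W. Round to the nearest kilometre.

Δλ = -173.340 − 158.250 = -331.590°; wrapped into (−180°, 180°]: 28.410°.
Δφ = -21.672 − 20.392 = -42.064°.
a = sin²(Δφ/2) + cos φ₁ · cos φ₂ · sin²(Δλ/2) = 0.181255.
c = 2·atan2(√a, √(1−a)) = 0.87956 rad → d = 6371·c ≈ 5603.68 km.

5604 km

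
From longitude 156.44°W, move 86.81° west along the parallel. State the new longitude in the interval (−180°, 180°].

Start at -156.44°; shift −86.81° → -243.25°.
-243.25° lies outside (−180°, 180°]; add 360° → +116.75°.

116.75°E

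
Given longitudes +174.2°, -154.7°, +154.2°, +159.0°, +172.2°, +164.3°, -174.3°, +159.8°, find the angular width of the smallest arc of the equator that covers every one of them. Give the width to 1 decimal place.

Sort the longitudes: -174.3°, -154.7°, +154.2°, +159.0°, +159.8°, +164.3°, +172.2°, +174.2°.
Eastward gaps between consecutive values (wrapping around): 19.6°, 308.9°, 4.8°, 0.8°, 4.5°, 7.9°, 2.0°, 11.5°.
Largest gap = 308.9° ⇒ minimal covering band is its complement: 360° − 308.9° = 51.1°.
Band runs from +154.2° eastward to -154.7°, crossing the antimeridian.

51.1°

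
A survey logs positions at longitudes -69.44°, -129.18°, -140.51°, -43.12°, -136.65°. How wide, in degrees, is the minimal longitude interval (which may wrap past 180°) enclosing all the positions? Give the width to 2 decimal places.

97.39°

Sort the longitudes: -140.51°, -136.65°, -129.18°, -69.44°, -43.12°.
Eastward gaps between consecutive values (wrapping around): 3.86°, 7.47°, 59.74°, 26.32°, 262.61°.
Largest gap = 262.61° ⇒ minimal covering band is its complement: 360° − 262.61° = 97.39°.
Band runs from -140.51° eastward to -43.12°.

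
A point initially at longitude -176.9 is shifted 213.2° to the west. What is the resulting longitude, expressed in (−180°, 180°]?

-30.1°

Start at -176.9°; shift −213.2° → -390.1°.
-390.1° lies outside (−180°, 180°]; add 360° → -30.1°.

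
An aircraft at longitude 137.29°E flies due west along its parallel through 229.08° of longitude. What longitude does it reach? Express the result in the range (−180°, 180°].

Start at +137.29°; shift −229.08° → -91.79°.
-91.79° already lies in (−180°, 180°].

91.79°W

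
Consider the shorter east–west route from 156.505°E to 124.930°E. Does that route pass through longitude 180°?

Signed shortest Δλ = ((124.930 − 156.505 + 180) mod 360) − 180 = -31.575°.
Going west by 31.575° from +156.505° reaches +124.930° without touching 180°.

No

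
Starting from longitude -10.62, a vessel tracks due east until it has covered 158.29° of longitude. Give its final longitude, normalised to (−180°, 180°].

Start at -10.62°; shift +158.29° → +147.67°.
+147.67° already lies in (−180°, 180°].

+147.67°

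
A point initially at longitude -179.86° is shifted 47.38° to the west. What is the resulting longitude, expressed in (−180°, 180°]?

+132.76°

Start at -179.86°; shift −47.38° → -227.24°.
-227.24° lies outside (−180°, 180°]; add 360° → +132.76°.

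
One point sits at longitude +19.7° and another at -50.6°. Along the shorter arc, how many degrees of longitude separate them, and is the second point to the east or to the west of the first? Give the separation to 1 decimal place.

Raw difference: -50.6 − 19.7 = -70.3°.
Normalise into (−180°, 180°]: -70.3° stays -70.3°.
Negative ⇒ the second point lies to the west; separation 70.3°.

70.3° west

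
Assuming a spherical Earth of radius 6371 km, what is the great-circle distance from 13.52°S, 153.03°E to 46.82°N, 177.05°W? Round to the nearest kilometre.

Δλ = -177.05 − 153.03 = -330.08°; wrapped into (−180°, 180°]: 29.92°.
Δφ = 46.82 − -13.52 = 60.34°.
a = sin²(Δφ/2) + cos φ₁ · cos φ₂ · sin²(Δλ/2) = 0.296911.
c = 2·atan2(√a, √(1−a)) = 1.15253 rad → d = 6371·c ≈ 7342.76 km.

7343 km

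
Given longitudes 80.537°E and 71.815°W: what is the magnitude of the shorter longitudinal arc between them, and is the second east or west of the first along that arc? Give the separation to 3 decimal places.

Raw difference: -71.815 − 80.537 = -152.352°.
Normalise into (−180°, 180°]: -152.352° stays -152.352°.
Negative ⇒ the second point lies to the west; separation 152.352°.

152.352° west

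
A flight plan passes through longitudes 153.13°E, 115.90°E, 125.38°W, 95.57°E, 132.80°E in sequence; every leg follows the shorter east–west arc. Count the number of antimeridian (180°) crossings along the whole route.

2

Leg 1: +153.13° → +115.90°, shortest Δλ = -37.23° (west) — does not cross 180°.
Leg 2: +115.90° → -125.38°, shortest Δλ = 118.72° (east) — crosses 180°.
Leg 3: -125.38° → +95.57°, shortest Δλ = -139.05° (west) — crosses 180°.
Leg 4: +95.57° → +132.80°, shortest Δλ = 37.23° (east) — does not cross 180°.
Total crossings: 2.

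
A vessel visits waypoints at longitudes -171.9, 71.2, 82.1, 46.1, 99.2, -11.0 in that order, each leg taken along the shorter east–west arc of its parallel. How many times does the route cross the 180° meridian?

1

Leg 1: -171.9° → +71.2°, shortest Δλ = -116.9° (west) — crosses 180°.
Leg 2: +71.2° → +82.1°, shortest Δλ = 10.9° (east) — does not cross 180°.
Leg 3: +82.1° → +46.1°, shortest Δλ = -36.0° (west) — does not cross 180°.
Leg 4: +46.1° → +99.2°, shortest Δλ = 53.1° (east) — does not cross 180°.
Leg 5: +99.2° → -11.0°, shortest Δλ = -110.2° (west) — does not cross 180°.
Total crossings: 1.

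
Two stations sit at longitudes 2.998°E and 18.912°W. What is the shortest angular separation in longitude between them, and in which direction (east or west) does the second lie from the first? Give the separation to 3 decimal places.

Raw difference: -18.912 − 2.998 = -21.91°.
Normalise into (−180°, 180°]: -21.91° stays -21.91°.
Negative ⇒ the second point lies to the west; separation 21.910°.

21.910° west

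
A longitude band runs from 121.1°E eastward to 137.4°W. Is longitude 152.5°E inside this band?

Yes

Band width going east from +121.1° to -137.4°: ((-137.4 − 121.1) mod 360) = 101.5°.
Offset of +152.5° east of the west edge: ((152.5 − 121.1) mod 360) = 31.4°.
31.4° ≤ 101.5° ⇒ inside.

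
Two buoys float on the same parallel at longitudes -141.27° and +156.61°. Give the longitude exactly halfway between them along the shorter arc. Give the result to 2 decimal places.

-172.33°

Signed shortest Δλ from -141.27° to +156.61° is -62.12°.
Midpoint longitude = -141.27° + (-62.12°)/2 = -141.27° − 31.06° = -172.33°.
(The naïve average (-141.27 + +156.61)/2 = 7.67° is on the wrong side of the globe.)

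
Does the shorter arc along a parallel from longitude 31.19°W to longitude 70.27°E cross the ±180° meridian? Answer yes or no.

No

Signed shortest Δλ = ((70.27 − -31.19 + 180) mod 360) − 180 = 101.46°.
Going east by 101.46° from -31.19° reaches +70.27° without touching 180°.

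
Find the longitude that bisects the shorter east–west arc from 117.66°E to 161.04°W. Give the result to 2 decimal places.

Signed shortest Δλ from +117.66° to -161.04° is +81.30°.
Midpoint longitude = +117.66° + (+81.30°)/2 = +117.66° + 40.65° = +158.31°.
(The naïve average (+117.66 + -161.04)/2 = -21.69° is on the wrong side of the globe.)

158.31°E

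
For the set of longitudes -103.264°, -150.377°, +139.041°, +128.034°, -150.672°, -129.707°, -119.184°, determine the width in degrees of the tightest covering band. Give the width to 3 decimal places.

128.702°

Sort the longitudes: -150.672°, -150.377°, -129.707°, -119.184°, -103.264°, +128.034°, +139.041°.
Eastward gaps between consecutive values (wrapping around): 0.295°, 20.670°, 10.523°, 15.920°, 231.298°, 11.007°, 70.287°.
Largest gap = 231.298° ⇒ minimal covering band is its complement: 360° − 231.298° = 128.702°.
Band runs from +128.034° eastward to -103.264°, crossing the antimeridian.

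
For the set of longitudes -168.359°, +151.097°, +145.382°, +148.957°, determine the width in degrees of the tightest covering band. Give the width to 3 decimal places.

Sort the longitudes: -168.359°, +145.382°, +148.957°, +151.097°.
Eastward gaps between consecutive values (wrapping around): 313.741°, 3.575°, 2.140°, 40.544°.
Largest gap = 313.741° ⇒ minimal covering band is its complement: 360° − 313.741° = 46.259°.
Band runs from +145.382° eastward to -168.359°, crossing the antimeridian.

46.259°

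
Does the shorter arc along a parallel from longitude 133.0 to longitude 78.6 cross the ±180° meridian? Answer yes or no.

No

Signed shortest Δλ = ((78.6 − 133.0 + 180) mod 360) − 180 = -54.4°.
Going west by 54.4° from +133.0° reaches +78.6° without touching 180°.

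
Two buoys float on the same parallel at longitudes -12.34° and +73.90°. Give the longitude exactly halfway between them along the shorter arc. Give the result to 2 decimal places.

+30.78°

Signed shortest Δλ from -12.34° to +73.90° is +86.24°.
Midpoint longitude = -12.34° + (+86.24°)/2 = -12.34° + 43.12° = +30.78°.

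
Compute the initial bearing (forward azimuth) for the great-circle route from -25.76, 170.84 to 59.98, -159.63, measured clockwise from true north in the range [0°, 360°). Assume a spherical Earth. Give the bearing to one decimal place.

Δλ = -159.63 − 170.84 = -330.47°; wrapped into (−180°, 180°]: 29.53°.
θ = atan2( sin Δλ · cos φ₂ , cos φ₁ · sin φ₂ − sin φ₁ · cos φ₂ · cos Δλ )
  = atan2(0.24659, 0.96899) = 14.278° → normalised to [0°, 360°): 14.278°.

14.3°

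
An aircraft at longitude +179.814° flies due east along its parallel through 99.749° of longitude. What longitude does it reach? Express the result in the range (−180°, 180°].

Start at +179.814°; shift +99.749° → +279.563°.
+279.563° lies outside (−180°, 180°]; subtract 360° → -80.437°.

-80.437°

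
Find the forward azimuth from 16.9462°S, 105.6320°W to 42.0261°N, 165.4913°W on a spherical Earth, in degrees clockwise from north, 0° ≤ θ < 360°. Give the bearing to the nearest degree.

Δλ = -165.4913 − -105.6320 = -59.8593°.
θ = atan2( sin Δλ · cos φ₂ , cos φ₁ · sin φ₂ − sin φ₁ · cos φ₂ · cos Δλ )
  = atan2(-0.64240, 0.74912) = -40.615° → normalised to [0°, 360°): 319.385°.

319°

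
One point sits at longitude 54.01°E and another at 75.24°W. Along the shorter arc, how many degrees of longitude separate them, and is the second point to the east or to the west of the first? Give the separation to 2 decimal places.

Raw difference: -75.24 − 54.01 = -129.25°.
Normalise into (−180°, 180°]: -129.25° stays -129.25°.
Negative ⇒ the second point lies to the west; separation 129.25°.

129.25° west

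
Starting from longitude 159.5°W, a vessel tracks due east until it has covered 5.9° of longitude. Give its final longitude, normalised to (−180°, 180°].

Start at -159.5°; shift +5.9° → -153.6°.
-153.6° already lies in (−180°, 180°].

153.6°W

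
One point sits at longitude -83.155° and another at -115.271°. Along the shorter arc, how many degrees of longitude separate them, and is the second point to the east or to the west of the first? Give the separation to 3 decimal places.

32.116° west

Raw difference: -115.271 − -83.155 = -32.116°.
Normalise into (−180°, 180°]: -32.116° stays -32.116°.
Negative ⇒ the second point lies to the west; separation 32.116°.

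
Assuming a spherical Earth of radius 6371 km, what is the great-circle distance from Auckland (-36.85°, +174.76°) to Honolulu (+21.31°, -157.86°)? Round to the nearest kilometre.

7076 km

Δλ = -157.86 − 174.76 = -332.62°; wrapped into (−180°, 180°]: 27.38°.
Δφ = 21.31 − -36.85 = 58.16°.
a = sin²(Δφ/2) + cos φ₁ · cos φ₂ · sin²(Δλ/2) = 0.277982.
c = 2·atan2(√a, √(1−a)) = 1.11070 rad → d = 6371·c ≈ 7076.26 km.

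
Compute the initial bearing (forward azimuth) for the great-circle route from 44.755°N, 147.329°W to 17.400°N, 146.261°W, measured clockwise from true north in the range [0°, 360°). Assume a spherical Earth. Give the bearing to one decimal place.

177.8°

Δλ = -146.261 − -147.329 = 1.068°.
θ = atan2( sin Δλ · cos φ₂ , cos φ₁ · sin φ₂ − sin φ₁ · cos φ₂ · cos Δλ )
  = atan2(0.01779, -0.45939) = 177.783° → normalised to [0°, 360°): 177.783°.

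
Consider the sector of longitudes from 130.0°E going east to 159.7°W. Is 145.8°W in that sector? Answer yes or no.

No

Band width going east from +130.0° to -159.7°: ((-159.7 − 130.0) mod 360) = 70.3°.
Offset of -145.8° east of the west edge: ((-145.8 − 130.0) mod 360) = 84.2°.
84.2° > 70.3° ⇒ outside.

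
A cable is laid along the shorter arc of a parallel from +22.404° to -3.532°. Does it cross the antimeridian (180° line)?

Signed shortest Δλ = ((-3.532 − 22.404 + 180) mod 360) − 180 = -25.936°.
Going west by 25.936° from +22.404° reaches -3.532° without touching 180°.

No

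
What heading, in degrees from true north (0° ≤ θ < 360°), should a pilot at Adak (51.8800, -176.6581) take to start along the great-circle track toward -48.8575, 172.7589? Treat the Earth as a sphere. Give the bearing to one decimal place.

187.1°

Δλ = 172.7589 − -176.6581 = 349.4170°; wrapped into (−180°, 180°]: -10.5830°.
θ = atan2( sin Δλ · cos φ₂ , cos φ₁ · sin φ₂ − sin φ₁ · cos φ₂ · cos Δλ )
  = atan2(-0.12084, -0.97369) = -172.926° → normalised to [0°, 360°): 187.074°.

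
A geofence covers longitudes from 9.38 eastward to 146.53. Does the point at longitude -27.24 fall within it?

No

Band width going east from +9.38° to +146.53°: ((146.53 − 9.38) mod 360) = 137.15°.
Offset of -27.24° east of the west edge: ((-27.24 − 9.38) mod 360) = 323.38°.
323.38° > 137.15° ⇒ outside.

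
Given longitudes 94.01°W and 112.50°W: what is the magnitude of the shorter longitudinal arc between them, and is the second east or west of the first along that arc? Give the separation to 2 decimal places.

Raw difference: -112.50 − -94.01 = -18.49°.
Normalise into (−180°, 180°]: -18.49° stays -18.49°.
Negative ⇒ the second point lies to the west; separation 18.49°.

18.49° west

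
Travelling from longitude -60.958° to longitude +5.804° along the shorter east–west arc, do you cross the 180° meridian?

No

Signed shortest Δλ = ((5.804 − -60.958 + 180) mod 360) − 180 = 66.762°.
Going east by 66.762° from -60.958° reaches +5.804° without touching 180°.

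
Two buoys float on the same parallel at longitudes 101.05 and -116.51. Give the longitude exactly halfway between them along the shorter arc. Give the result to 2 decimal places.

+172.27°

Signed shortest Δλ from +101.05° to -116.51° is +142.44°.
Midpoint longitude = +101.05° + (+142.44°)/2 = +101.05° + 71.22° = +172.27°.
(The naïve average (+101.05 + -116.51)/2 = -7.73° is on the wrong side of the globe.)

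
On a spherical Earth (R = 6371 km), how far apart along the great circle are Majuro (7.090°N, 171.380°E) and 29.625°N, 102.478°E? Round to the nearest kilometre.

Δλ = 102.478 − 171.380 = -68.902°.
Δφ = 29.625 − 7.090 = 22.535°.
a = sin²(Δφ/2) + cos φ₁ · cos φ₂ · sin²(Δλ/2) = 0.314235.
c = 2·atan2(√a, √(1−a)) = 1.19014 rad → d = 6371·c ≈ 7582.38 km.

7582 km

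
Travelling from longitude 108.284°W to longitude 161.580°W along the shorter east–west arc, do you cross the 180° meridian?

No

Signed shortest Δλ = ((-161.580 − -108.284 + 180) mod 360) − 180 = -53.296°.
Going west by 53.296° from -108.284° reaches -161.580° without touching 180°.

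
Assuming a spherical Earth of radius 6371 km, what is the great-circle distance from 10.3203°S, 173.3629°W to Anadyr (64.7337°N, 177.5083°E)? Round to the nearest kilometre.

8381 km

Δλ = 177.5083 − -173.3629 = 350.8712°; wrapped into (−180°, 180°]: -9.1288°.
Δφ = 64.7337 − -10.3203 = 75.0540°.
a = sin²(Δφ/2) + cos φ₁ · cos φ₂ · sin²(Δλ/2) = 0.373705.
c = 2·atan2(√a, √(1−a)) = 1.31544 rad → d = 6371·c ≈ 8380.67 km.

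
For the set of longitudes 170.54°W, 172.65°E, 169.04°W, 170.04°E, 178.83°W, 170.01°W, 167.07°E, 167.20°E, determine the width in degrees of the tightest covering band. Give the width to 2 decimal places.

23.89°

Sort the longitudes: -178.83°, -170.54°, -170.01°, -169.04°, +167.07°, +167.20°, +170.04°, +172.65°.
Eastward gaps between consecutive values (wrapping around): 8.29°, 0.53°, 0.97°, 336.11°, 0.13°, 2.84°, 2.61°, 8.52°.
Largest gap = 336.11° ⇒ minimal covering band is its complement: 360° − 336.11° = 23.89°.
Band runs from +167.07° eastward to -169.04°, crossing the antimeridian.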